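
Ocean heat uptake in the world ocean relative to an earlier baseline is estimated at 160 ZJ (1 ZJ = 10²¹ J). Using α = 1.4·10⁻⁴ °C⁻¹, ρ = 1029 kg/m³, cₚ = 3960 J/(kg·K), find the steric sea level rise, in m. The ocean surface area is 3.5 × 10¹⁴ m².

Per unit area: Q = 160×10²¹ / (3.5×10¹⁴) ≈ 4.571×10⁸ J/m²
Δh = αQ/(ρcₚ) = 1.4×10⁻⁴ × 4.571×10⁸ / (1029 × 3960) ≈ 0.015705 m

Δh ≈ 0.016 m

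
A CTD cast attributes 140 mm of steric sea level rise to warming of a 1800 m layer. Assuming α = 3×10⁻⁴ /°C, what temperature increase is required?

about 0.26 °C

ΔT = Δh/(αH) = 0.14 / (3×10⁻⁴ × 1800) ≈ 0.2593 °C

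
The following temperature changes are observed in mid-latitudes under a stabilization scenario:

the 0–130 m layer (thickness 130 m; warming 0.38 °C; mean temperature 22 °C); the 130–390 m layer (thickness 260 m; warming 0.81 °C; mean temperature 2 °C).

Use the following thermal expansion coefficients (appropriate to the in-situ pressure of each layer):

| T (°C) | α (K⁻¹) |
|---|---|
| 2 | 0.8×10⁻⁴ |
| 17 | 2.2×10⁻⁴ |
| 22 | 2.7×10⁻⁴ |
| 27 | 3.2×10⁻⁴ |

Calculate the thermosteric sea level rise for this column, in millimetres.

Δh = 30 mm

Layer 1 at 22 °C → α = 2.7×10⁻⁴ K⁻¹
Layer 2 at 2 °C → α = 0.8×10⁻⁴ K⁻¹
0–130 m: 130 × 0.38 × 2.7×10⁻⁴ = 0.013338 m
130–390 m: 0.8×10⁻⁴ × 260 × 0.81 = 0.016848 m
Δh = 0.013338 + 0.016848 = 0.030186 m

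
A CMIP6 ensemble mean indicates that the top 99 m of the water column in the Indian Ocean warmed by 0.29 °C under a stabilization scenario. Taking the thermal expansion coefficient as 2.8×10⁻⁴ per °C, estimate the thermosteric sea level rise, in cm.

Δh = αΔT·H = 2.8×10⁻⁴ × 0.29 × 99 = 0.0080388 m

Δh = 0.804 cm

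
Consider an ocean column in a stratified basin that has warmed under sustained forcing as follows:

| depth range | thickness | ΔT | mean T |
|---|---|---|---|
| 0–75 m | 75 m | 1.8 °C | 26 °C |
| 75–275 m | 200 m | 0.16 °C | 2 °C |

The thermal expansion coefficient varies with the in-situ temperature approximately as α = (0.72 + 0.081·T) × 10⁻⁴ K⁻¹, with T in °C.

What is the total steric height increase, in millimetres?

Layer 1: α = (0.72 + 0.081×26)×10⁻⁴ = 2.826×10⁻⁴ K⁻¹
Layer 2: α = (0.72 + 0.081×2)×10⁻⁴ = 0.882×10⁻⁴ K⁻¹
0–75 m: 1.8 × 75 × 2.826×10⁻⁴ = 0.038151 m
75–275 m: 0.882×10⁻⁴ × 200 × 0.16 = 0.0028224 m
Δh = 0.038151 + 0.0028224 = 0.0409734 m

Δh = 41 mm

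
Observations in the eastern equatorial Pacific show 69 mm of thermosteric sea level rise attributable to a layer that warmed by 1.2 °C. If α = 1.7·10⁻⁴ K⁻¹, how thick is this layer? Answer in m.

H = Δh/(αΔT) = 0.069 / (1.7×10⁻⁴ × 1.2) ≈ 338.2 m

about 338 m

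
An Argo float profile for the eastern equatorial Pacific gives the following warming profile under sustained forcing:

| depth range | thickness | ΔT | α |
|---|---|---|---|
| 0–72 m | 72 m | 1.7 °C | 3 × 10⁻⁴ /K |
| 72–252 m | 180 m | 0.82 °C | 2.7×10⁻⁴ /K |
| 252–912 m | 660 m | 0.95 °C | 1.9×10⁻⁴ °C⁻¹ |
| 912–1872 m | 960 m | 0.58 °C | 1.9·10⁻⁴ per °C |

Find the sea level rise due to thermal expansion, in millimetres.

Δh ≈ 301 mm

Layer 1: 3×10⁻⁴ × 72 × 1.7 = 0.03672 m
0.82 × 2.7×10⁻⁴ × 180 = 0.039852 m
1.9×10⁻⁴ × 0.95 × 660 = 0.11913 m
1.9×10⁻⁴ × 960 × 0.58 = 0.105792 m
Δh = 0.03672 + 0.039852 + 0.11913 + 0.105792 = 0.301494 m ≈ 301 mm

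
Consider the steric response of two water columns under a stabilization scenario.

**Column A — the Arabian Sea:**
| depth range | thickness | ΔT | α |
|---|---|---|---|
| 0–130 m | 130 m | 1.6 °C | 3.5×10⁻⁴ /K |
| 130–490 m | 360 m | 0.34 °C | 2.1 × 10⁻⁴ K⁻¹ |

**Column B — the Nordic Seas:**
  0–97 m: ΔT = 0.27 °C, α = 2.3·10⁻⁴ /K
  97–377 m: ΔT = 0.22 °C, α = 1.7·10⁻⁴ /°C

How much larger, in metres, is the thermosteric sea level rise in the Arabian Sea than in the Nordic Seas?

0.0820 m

A 1.6 × 130 × 3.5×10⁻⁴ = 0.07280 m
A 360 × 0.34 × 2.1×10⁻⁴ = 0.025704 m
A total: 0.098504 m
B 97 × 2.3×10⁻⁴ × 0.27 = 0.0060237 m
B 0.22 × 280 × 1.7×10⁻⁴ = 0.010472 m
B total: 0.0164957 m
Difference: 0.098504 − 0.0164957 = 0.0820083 m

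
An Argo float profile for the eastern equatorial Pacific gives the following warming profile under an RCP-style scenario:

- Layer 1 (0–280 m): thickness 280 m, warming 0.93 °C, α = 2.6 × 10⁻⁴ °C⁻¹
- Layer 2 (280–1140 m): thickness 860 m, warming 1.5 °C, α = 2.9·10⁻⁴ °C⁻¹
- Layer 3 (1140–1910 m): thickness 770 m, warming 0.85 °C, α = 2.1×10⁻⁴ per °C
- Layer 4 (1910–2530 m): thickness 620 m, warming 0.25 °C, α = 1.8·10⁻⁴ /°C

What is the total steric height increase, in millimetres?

Δh = 610 mm

Layer 1: 0.93 × 280 × 2.6×10⁻⁴ = 0.067704 m
280–1140 m: 1.5 × 2.9×10⁻⁴ × 860 = 0.37410 m
1140–1910 m: 770 × 0.85 × 2.1×10⁻⁴ = 0.137445 m
Layer 4: 1.8×10⁻⁴ × 620 × 0.25 = 0.02790 m
Δh = 0.067704 + 0.37410 + 0.137445 + 0.02790 = 0.607149 m ≈ 610 mm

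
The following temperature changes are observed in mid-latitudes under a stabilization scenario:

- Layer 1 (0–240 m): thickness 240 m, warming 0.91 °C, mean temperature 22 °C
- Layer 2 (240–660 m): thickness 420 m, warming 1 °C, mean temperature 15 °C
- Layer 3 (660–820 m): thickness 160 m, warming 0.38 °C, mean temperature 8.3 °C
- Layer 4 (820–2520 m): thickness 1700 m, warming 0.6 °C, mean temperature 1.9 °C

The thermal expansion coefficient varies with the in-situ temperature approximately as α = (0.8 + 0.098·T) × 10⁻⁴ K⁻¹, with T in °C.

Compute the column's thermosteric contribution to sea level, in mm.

Layer 1: α = (0.8 + 0.098×22)×10⁻⁴ = 2.956×10⁻⁴ K⁻¹
Layer 2: α = (0.8 + 0.098×15)×10⁻⁴ = 2.27×10⁻⁴ K⁻¹
Layer 3: α = (0.8 + 0.098×8.3)×10⁻⁴ = 1.6134×10⁻⁴ K⁻¹
Layer 4: α = (0.8 + 0.098×1.9)×10⁻⁴ = 0.9862×10⁻⁴ K⁻¹
Layer 1: 0.91 × 2.956×10⁻⁴ × 240 = 0.06455904 m
240–660 m: 1 × 420 × 2.27×10⁻⁴ = 0.09534 m
660–820 m: 0.38 × 160 × 1.6134×10⁻⁴ = 0.009809472 m
Layer 4: 0.9862×10⁻⁴ × 0.6 × 1700 = 0.1005924 m
Δh = 0.06455904 + 0.09534 + 0.009809472 + 0.1005924 = 0.270300912 m

270 mm of thermosteric rise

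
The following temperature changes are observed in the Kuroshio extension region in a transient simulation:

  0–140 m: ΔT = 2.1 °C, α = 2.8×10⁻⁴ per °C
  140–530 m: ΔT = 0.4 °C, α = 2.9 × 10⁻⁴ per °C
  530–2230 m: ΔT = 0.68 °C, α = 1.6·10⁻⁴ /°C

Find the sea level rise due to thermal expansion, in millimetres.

2.8×10⁻⁴ × 140 × 2.1 = 0.08232 m
Layer 2: 390 × 2.9×10⁻⁴ × 0.4 = 0.04524 m
530–2230 m: 0.68 × 1700 × 1.6×10⁻⁴ = 0.18496 m
Δh = 0.08232 + 0.04524 + 0.18496 = 0.31252 m ≈ 310 mm

Δh = 310 mm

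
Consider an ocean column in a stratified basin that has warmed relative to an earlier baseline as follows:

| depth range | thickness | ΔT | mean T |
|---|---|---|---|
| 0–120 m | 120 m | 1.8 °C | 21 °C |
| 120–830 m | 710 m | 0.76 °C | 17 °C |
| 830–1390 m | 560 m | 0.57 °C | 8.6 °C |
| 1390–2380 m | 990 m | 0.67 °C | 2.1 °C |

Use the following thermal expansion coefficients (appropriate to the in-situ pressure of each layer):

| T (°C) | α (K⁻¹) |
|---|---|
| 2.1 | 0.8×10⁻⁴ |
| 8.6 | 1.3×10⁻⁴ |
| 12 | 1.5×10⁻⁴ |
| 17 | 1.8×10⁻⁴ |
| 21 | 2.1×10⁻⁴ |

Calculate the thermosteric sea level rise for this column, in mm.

Layer 1 at 21 °C → α = 2.1×10⁻⁴ K⁻¹
Layer 2 at 17 °C → α = 1.8×10⁻⁴ K⁻¹
Layer 3 at 8.6 °C → α = 1.3×10⁻⁴ K⁻¹
Layer 4 at 2.1 °C → α = 0.8×10⁻⁴ K⁻¹
Layer 1: 120 × 1.8 × 2.1×10⁻⁴ = 0.04536 m
0.76 × 710 × 1.8×10⁻⁴ = 0.097128 m
Layer 3: 0.57 × 560 × 1.3×10⁻⁴ = 0.041496 m
990 × 0.8×10⁻⁴ × 0.67 = 0.053064 m
Δh = 0.04536 + 0.097128 + 0.041496 + 0.053064 = 0.237048 m

Δh ≈ 237 mm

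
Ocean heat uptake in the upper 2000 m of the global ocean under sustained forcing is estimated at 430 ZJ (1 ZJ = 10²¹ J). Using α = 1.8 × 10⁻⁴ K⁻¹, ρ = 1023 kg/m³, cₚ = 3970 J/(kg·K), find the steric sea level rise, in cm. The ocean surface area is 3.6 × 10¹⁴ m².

Δh = 5.29 cm

Per unit area: Q = 430×10²¹ / (3.6×10¹⁴) ≈ 1.194×10⁹ J/m²
Δh = αQ/(ρcₚ) = 1.8×10⁻⁴ × 1.194×10⁹ / (1023 × 3970) ≈ 0.052919 m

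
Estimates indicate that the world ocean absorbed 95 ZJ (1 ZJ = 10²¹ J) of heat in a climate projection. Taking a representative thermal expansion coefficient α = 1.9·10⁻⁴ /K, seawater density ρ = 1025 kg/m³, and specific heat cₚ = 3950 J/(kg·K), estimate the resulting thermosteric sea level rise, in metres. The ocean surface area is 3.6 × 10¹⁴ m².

0.0124 m

Per unit area: Q = 95×10²¹ / (3.6×10¹⁴) ≈ 2.639×10⁸ J/m²
Δh = αQ/(ρcₚ) = 1.9×10⁻⁴ × 2.639×10⁸ / (1025 × 3950) ≈ 0.012384 m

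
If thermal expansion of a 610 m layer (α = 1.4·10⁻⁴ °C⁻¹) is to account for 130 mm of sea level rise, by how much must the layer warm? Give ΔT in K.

ΔT ≈ 1.52 K

ΔT = Δh/(αH) = 0.13 / (1.4×10⁻⁴ × 610) ≈ 1.522 K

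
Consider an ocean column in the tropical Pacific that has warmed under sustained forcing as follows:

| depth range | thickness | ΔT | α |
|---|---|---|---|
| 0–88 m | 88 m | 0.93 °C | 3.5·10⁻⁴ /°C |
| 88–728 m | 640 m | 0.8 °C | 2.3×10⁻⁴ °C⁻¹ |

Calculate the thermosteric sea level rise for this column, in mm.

146 mm of thermosteric rise

Layer 1: 0.93 × 3.5×10⁻⁴ × 88 = 0.028644 m
88–728 m: 640 × 0.8 × 2.3×10⁻⁴ = 0.11776 m
Δh = 0.028644 + 0.11776 = 0.146404 m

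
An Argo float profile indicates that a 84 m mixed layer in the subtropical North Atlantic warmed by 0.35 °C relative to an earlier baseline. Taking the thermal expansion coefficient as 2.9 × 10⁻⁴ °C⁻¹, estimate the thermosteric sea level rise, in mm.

Δh ≈ 8.53 mm

Δh = αΔT·H = 2.9×10⁻⁴ × 0.35 × 84 = 0.008526 m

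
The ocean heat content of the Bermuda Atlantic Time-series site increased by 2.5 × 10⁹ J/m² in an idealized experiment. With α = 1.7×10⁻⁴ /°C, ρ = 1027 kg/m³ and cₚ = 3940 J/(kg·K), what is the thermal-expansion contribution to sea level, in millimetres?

Δh ≈ 105 mm

Δh = αQ/(ρcₚ) = 1.7×10⁻⁴ × 2.5×10⁹ / (1027 × 3940) ≈ 0.10503 m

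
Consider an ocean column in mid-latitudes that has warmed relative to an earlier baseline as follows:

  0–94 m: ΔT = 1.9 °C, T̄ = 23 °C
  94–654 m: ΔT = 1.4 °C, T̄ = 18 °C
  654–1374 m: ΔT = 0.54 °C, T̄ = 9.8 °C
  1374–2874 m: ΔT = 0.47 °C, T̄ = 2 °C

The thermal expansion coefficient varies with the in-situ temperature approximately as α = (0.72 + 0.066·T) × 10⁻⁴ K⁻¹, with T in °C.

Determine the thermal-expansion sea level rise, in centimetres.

Δh ≈ 30.3 cm

Layer 1: α = (0.72 + 0.066×23)×10⁻⁴ = 2.238×10⁻⁴ K⁻¹
Layer 2: α = (0.72 + 0.066×18)×10⁻⁴ = 1.908×10⁻⁴ K⁻¹
Layer 3: α = (0.72 + 0.066×9.8)×10⁻⁴ = 1.3668×10⁻⁴ K⁻¹
Layer 4: α = (0.72 + 0.066×2)×10⁻⁴ = 0.852×10⁻⁴ K⁻¹
2.238×10⁻⁴ × 1.9 × 94 = 0.03997068 m
1.908×10⁻⁴ × 560 × 1.4 = 0.1495872 m
Layer 3: 0.54 × 720 × 1.3668×10⁻⁴ = 0.053141184 m
Layer 4: 0.852×10⁻⁴ × 0.47 × 1500 = 0.060066 m
Δh = 0.03997068 + 0.1495872 + 0.053141184 + 0.060066 = 0.302765064 m ≈ 30.3 cm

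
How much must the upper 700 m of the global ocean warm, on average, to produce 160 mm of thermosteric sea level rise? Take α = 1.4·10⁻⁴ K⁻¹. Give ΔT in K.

ΔT = Δh/(αH) = 0.16 / (1.4×10⁻⁴ × 700) ≈ 1.633 K

about 1.63 K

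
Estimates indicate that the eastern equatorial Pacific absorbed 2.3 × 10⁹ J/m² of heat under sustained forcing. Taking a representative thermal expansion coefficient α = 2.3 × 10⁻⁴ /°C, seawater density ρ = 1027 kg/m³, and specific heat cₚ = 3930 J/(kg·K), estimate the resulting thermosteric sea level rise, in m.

Δh ≈ 0.13 m

Δh = αQ/(ρcₚ) = 2.3×10⁻⁴ × 2.3×10⁹ / (1027 × 3930) ≈ 0.13107 m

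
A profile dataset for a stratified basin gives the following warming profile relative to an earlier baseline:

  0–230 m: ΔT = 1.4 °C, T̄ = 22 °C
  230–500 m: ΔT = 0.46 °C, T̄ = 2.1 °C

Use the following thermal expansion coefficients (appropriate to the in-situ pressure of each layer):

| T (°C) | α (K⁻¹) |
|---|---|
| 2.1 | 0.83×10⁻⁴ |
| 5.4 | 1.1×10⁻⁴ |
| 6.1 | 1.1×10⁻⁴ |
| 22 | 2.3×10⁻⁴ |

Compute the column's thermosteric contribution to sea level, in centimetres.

Layer 1 at 22 °C → α = 2.3×10⁻⁴ K⁻¹
Layer 2 at 2.1 °C → α = 0.83×10⁻⁴ K⁻¹
0–230 m: 2.3×10⁻⁴ × 230 × 1.4 = 0.07406 m
Layer 2: 0.83×10⁻⁴ × 270 × 0.46 = 0.0103086 m
Δh = 0.07406 + 0.0103086 = 0.0843686 m

about 8.44 cm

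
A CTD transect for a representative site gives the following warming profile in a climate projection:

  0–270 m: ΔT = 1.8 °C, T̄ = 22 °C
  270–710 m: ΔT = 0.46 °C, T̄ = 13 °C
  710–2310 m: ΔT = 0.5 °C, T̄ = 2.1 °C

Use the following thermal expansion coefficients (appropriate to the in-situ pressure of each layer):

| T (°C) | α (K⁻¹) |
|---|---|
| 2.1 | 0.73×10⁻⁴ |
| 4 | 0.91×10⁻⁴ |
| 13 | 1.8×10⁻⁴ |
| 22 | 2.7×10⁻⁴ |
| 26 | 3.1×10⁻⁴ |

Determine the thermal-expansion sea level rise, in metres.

Layer 1 at 22 °C → α = 2.7×10⁻⁴ K⁻¹
Layer 2 at 13 °C → α = 1.8×10⁻⁴ K⁻¹
Layer 3 at 2.1 °C → α = 0.73×10⁻⁴ K⁻¹
Layer 1: 2.7×10⁻⁴ × 270 × 1.8 = 0.13122 m
270–710 m: 0.46 × 1.8×10⁻⁴ × 440 = 0.036432 m
710–2310 m: 0.5 × 0.73×10⁻⁴ × 1600 = 0.05840 m
Δh = 0.13122 + 0.036432 + 0.05840 = 0.226052 m

0.226 m of thermosteric rise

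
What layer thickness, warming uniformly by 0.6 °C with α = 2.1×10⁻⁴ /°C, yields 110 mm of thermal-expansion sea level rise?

H ≈ 873 m

H = Δh/(αΔT) = 0.11 / (2.1×10⁻⁴ × 0.6) ≈ 873.0 m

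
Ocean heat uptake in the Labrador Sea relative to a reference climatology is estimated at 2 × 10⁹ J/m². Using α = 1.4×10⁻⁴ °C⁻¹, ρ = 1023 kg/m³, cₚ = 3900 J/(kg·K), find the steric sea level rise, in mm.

about 70.2 mm

Δh = αQ/(ρcₚ) = 1.4×10⁻⁴ × 2×10⁹ / (1023 × 3900) ≈ 0.070181 m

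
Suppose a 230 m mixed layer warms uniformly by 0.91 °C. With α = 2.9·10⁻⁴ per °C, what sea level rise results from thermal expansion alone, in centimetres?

Δh = αΔT·H = 2.9×10⁻⁴ × 0.91 × 230 = 0.060697 m

6.1 cm of thermosteric rise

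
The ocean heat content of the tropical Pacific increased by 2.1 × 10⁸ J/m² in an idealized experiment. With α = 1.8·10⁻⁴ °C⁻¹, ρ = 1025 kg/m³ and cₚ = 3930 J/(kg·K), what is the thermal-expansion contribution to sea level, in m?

Δh = 0.0094 m

Δh = αQ/(ρcₚ) = 1.8×10⁻⁴ × 2.1×10⁸ / (1025 × 3930) ≈ 0.0093837 m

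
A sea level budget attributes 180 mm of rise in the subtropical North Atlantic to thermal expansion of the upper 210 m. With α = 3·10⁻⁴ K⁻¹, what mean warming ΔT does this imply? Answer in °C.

2.9 °C

ΔT = Δh/(αH) = 0.18 / (3×10⁻⁴ × 210) ≈ 2.857 °C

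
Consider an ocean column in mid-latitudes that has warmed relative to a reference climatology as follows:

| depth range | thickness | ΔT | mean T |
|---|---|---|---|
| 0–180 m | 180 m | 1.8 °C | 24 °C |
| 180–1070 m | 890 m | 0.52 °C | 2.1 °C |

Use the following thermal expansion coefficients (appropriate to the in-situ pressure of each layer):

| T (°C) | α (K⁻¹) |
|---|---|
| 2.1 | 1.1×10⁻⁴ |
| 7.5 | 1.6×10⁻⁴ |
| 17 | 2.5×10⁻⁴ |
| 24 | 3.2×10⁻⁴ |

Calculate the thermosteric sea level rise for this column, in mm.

Δh ≈ 155 mm

Layer 1 at 24 °C → α = 3.2×10⁻⁴ K⁻¹
Layer 2 at 2.1 °C → α = 1.1×10⁻⁴ K⁻¹
3.2×10⁻⁴ × 180 × 1.8 = 0.10368 m
890 × 0.52 × 1.1×10⁻⁴ = 0.050908 m
Δh = 0.10368 + 0.050908 = 0.154588 m ≈ 155 mm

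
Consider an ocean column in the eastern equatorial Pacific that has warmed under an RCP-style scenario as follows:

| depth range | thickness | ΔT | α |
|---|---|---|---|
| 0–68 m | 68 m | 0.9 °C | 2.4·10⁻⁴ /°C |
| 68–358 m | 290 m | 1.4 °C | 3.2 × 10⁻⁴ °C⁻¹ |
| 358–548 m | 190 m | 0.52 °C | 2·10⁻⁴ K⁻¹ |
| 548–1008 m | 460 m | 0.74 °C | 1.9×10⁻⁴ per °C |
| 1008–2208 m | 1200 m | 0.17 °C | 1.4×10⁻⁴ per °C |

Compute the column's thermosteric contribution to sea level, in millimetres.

68 × 2.4×10⁻⁴ × 0.9 = 0.014688 m
Layer 2: 3.2×10⁻⁴ × 1.4 × 290 = 0.12992 m
0.52 × 2×10⁻⁴ × 190 = 0.01976 m
Layer 4: 0.74 × 460 × 1.9×10⁻⁴ = 0.064676 m
Layer 5: 1.4×10⁻⁴ × 1200 × 0.17 = 0.02856 m
Δh = 0.014688 + 0.12992 + 0.01976 + 0.064676 + 0.02856 = 0.257604 m

Δh ≈ 260 mm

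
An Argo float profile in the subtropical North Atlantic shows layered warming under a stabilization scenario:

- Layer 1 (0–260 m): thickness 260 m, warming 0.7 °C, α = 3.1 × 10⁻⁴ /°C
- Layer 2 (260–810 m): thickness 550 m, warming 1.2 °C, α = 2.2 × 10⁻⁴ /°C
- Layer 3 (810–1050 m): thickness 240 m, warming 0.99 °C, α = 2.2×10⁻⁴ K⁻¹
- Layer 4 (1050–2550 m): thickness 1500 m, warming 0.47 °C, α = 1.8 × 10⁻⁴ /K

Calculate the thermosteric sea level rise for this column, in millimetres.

0–260 m: 3.1×10⁻⁴ × 0.7 × 260 = 0.05642 m
550 × 2.2×10⁻⁴ × 1.2 = 0.14520 m
Layer 3: 2.2×10⁻⁴ × 240 × 0.99 = 0.052272 m
1050–2550 m: 0.47 × 1.8×10⁻⁴ × 1500 = 0.12690 m
Δh = 0.05642 + 0.14520 + 0.052272 + 0.12690 = 0.380792 m

381 mm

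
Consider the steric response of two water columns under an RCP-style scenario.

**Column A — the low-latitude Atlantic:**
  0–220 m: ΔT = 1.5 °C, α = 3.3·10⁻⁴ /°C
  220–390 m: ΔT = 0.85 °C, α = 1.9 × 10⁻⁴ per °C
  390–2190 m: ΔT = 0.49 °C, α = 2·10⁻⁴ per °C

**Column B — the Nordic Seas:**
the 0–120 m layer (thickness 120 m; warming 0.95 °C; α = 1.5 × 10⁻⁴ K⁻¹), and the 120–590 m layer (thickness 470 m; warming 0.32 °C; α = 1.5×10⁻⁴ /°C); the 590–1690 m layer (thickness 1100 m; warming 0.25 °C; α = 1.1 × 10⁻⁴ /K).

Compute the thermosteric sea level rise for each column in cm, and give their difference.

Δh_A ≈ 31 cm, Δh_B ≈ 7.0 cm; difference ≈ 24 cm

A Layer 1: 3.3×10⁻⁴ × 220 × 1.5 = 0.10890 m
A 220–390 m: 170 × 0.85 × 1.9×10⁻⁴ = 0.027455 m
A 390–2190 m: 0.49 × 1800 × 2×10⁻⁴ = 0.17640 m
A total: 0.312755 m
B Layer 1: 120 × 1.5×10⁻⁴ × 0.95 = 0.01710 m
B 120–590 m: 1.5×10⁻⁴ × 0.32 × 470 = 0.02256 m
B Layer 3: 1100 × 1.1×10⁻⁴ × 0.25 = 0.03025 m
B total: 0.06991 m
Difference: 0.312755 − 0.06991 = 0.242845 m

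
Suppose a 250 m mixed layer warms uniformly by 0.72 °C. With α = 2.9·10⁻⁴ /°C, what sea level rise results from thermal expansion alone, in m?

Δh = 0.052 m

Δh = αΔT·H = 2.9×10⁻⁴ × 0.72 × 250 = 0.05220 m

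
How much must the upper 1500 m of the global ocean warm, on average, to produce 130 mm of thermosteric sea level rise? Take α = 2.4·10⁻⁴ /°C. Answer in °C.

about 0.361 °C

ΔT = Δh/(αH) = 0.13 / (2.4×10⁻⁴ × 1500) ≈ 0.3611 °C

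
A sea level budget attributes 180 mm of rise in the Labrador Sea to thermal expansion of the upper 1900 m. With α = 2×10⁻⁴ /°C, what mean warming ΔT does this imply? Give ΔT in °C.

ΔT = Δh/(αH) = 0.18 / (2×10⁻⁴ × 1900) ≈ 0.4737 °C

ΔT ≈ 0.474 °C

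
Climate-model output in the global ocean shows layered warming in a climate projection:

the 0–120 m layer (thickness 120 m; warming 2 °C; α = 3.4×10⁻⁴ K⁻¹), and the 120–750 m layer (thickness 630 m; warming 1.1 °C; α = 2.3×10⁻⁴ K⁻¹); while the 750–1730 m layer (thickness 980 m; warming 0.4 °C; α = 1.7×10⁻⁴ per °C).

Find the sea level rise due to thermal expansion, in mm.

about 308 mm

0–120 m: 3.4×10⁻⁴ × 2 × 120 = 0.08160 m
Layer 2: 630 × 1.1 × 2.3×10⁻⁴ = 0.15939 m
0.4 × 980 × 1.7×10⁻⁴ = 0.06664 m
Δh = 0.08160 + 0.15939 + 0.06664 = 0.30763 m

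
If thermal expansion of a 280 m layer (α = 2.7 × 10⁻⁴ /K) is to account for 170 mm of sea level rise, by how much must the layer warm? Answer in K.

about 2.25 K

ΔT = Δh/(αH) = 0.17 / (2.7×10⁻⁴ × 280) ≈ 2.249 K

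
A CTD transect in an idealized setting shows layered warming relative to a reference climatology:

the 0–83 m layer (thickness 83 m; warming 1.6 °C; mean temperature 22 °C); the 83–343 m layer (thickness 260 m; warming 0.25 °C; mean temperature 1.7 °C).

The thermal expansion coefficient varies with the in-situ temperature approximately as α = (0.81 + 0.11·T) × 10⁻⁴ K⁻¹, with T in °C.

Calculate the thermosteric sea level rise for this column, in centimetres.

Δh ≈ 4.9 cm

Layer 1: α = (0.81 + 0.11×22)×10⁻⁴ = 3.23×10⁻⁴ K⁻¹
Layer 2: α = (0.81 + 0.11×1.7)×10⁻⁴ = 0.997×10⁻⁴ K⁻¹
0–83 m: 83 × 1.6 × 3.23×10⁻⁴ = 0.0428944 m
Layer 2: 260 × 0.997×10⁻⁴ × 0.25 = 0.0064805 m
Δh = 0.0428944 + 0.0064805 = 0.0493749 m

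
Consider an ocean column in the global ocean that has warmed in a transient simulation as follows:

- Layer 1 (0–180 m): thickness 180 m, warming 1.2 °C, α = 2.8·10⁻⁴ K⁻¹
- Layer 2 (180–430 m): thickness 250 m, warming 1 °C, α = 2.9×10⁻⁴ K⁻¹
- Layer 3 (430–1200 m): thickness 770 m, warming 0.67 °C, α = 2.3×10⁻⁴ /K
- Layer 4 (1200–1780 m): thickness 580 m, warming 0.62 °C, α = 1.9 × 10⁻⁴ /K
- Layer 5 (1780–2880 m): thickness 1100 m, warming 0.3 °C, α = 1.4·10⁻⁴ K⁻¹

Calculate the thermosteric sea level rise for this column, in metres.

Δh ≈ 0.366 m

180 × 1.2 × 2.8×10⁻⁴ = 0.06048 m
180–430 m: 1 × 2.9×10⁻⁴ × 250 = 0.07250 m
0.67 × 770 × 2.3×10⁻⁴ = 0.118657 m
1.9×10⁻⁴ × 0.62 × 580 = 0.068324 m
1780–2880 m: 0.3 × 1.4×10⁻⁴ × 1100 = 0.04620 m
Δh = 0.06048 + 0.07250 + 0.118657 + 0.068324 + 0.04620 = 0.366161 m ≈ 0.366 m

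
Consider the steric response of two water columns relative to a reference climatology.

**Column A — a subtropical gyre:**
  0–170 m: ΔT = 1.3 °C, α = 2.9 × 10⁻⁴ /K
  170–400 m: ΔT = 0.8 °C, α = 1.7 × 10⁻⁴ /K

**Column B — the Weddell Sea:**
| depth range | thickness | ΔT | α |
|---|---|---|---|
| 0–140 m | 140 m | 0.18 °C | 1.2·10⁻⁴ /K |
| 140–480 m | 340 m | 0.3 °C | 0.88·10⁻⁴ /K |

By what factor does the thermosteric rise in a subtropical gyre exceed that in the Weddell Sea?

7.9

A Layer 1: 2.9×10⁻⁴ × 170 × 1.3 = 0.06409 m
A 1.7×10⁻⁴ × 0.8 × 230 = 0.03128 m
A total: 0.09537 m
B 1.2×10⁻⁴ × 0.18 × 140 = 0.003024 m
B 0.3 × 340 × 0.88×10⁻⁴ = 0.008976 m
B total: 0.01200 m
Ratio: 0.09537 / 0.01200 ≈ 7.948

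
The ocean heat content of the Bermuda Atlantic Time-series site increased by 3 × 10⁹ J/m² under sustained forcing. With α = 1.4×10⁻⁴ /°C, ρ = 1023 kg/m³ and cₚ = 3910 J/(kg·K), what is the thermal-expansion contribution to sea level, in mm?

Δh = αQ/(ρcₚ) = 1.4×10⁻⁴ × 3×10⁹ / (1023 × 3910) ≈ 0.10500 m

Δh ≈ 105 mm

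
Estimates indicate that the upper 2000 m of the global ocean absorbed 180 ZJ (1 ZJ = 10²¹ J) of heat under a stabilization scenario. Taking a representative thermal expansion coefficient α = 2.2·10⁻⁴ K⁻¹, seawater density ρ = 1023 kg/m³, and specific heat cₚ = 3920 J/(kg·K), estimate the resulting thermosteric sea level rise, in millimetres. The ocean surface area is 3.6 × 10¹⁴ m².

Per unit area: Q = 180×10²¹ / (3.6×10¹⁴) = 5×10⁸ J/m²
Δh = αQ/(ρcₚ) = 2.2×10⁻⁴ × 5×10⁸ / (1023 × 3920) ≈ 0.02743 m

about 27 mm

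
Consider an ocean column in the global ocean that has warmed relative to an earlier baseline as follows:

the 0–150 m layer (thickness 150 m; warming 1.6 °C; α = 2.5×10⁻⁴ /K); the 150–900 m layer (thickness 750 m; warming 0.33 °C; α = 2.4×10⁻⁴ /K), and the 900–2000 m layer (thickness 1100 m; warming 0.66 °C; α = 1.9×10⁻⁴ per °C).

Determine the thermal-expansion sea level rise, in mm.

0–150 m: 150 × 1.6 × 2.5×10⁻⁴ = 0.06000 m
0.33 × 750 × 2.4×10⁻⁴ = 0.05940 m
900–2000 m: 1.9×10⁻⁴ × 0.66 × 1100 = 0.13794 m
Δh = 0.06000 + 0.05940 + 0.13794 = 0.25734 m ≈ 257 mm

about 257 mm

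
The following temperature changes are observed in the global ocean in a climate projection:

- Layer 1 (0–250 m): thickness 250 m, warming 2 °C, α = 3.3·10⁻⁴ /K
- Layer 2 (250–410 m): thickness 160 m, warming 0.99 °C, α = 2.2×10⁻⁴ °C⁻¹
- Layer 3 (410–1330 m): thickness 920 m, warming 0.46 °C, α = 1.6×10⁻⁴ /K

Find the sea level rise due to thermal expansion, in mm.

268 mm of thermosteric rise

Layer 1: 3.3×10⁻⁴ × 2 × 250 = 0.16500 m
250–410 m: 0.99 × 160 × 2.2×10⁻⁴ = 0.034848 m
410–1330 m: 920 × 0.46 × 1.6×10⁻⁴ = 0.067712 m
Δh = 0.16500 + 0.034848 + 0.067712 = 0.26756 m ≈ 268 mm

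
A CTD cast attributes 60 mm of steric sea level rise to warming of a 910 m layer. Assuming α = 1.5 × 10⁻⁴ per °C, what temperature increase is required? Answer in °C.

ΔT = Δh/(αH) = 0.06 / (1.5×10⁻⁴ × 910) ≈ 0.4396 °C

about 0.440 °C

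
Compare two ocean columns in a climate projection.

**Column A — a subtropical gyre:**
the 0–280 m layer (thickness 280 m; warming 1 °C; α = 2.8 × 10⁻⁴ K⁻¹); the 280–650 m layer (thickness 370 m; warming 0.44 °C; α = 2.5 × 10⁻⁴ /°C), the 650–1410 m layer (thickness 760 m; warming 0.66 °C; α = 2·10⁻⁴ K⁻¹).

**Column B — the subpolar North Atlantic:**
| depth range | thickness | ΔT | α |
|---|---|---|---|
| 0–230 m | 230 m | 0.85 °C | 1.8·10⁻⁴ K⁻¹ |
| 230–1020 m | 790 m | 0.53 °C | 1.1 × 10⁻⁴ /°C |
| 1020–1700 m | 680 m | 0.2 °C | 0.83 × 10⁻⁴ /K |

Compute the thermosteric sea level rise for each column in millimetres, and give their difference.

A: 220 mm; B: 93 mm; difference 130 mm

A 0–280 m: 280 × 1 × 2.8×10⁻⁴ = 0.07840 m
A 280–650 m: 370 × 2.5×10⁻⁴ × 0.44 = 0.04070 m
A 650–1410 m: 760 × 0.66 × 2×10⁻⁴ = 0.10032 m
A total: 0.21942 m
B 230 × 1.8×10⁻⁴ × 0.85 = 0.03519 m
B 790 × 0.53 × 1.1×10⁻⁴ = 0.046057 m
B Layer 3: 680 × 0.83×10⁻⁴ × 0.2 = 0.011288 m
B total: 0.092535 m
Difference: 0.21942 − 0.092535 = 0.126885 m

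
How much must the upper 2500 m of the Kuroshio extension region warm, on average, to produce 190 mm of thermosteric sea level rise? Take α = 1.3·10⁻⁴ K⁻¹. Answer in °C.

0.585 °C

ΔT = Δh/(αH) = 0.19 / (1.3×10⁻⁴ × 2500) ≈ 0.5846 °C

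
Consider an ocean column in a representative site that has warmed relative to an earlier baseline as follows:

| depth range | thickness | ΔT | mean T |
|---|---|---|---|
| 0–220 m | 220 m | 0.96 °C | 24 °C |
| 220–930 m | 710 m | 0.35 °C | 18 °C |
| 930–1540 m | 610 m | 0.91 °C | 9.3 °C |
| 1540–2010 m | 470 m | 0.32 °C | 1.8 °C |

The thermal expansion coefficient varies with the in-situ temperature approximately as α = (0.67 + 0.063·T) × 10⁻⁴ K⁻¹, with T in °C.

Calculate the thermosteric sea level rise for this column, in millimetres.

Layer 1: α = (0.67 + 0.063×24)×10⁻⁴ = 2.182×10⁻⁴ K⁻¹
Layer 2: α = (0.67 + 0.063×18)×10⁻⁴ = 1.804×10⁻⁴ K⁻¹
Layer 3: α = (0.67 + 0.063×9.3)×10⁻⁴ = 1.2559×10⁻⁴ K⁻¹
Layer 4: α = (0.67 + 0.063×1.8)×10⁻⁴ = 0.7834×10⁻⁴ K⁻¹
0.96 × 2.182×10⁻⁴ × 220 = 0.04608384 m
Layer 2: 1.804×10⁻⁴ × 710 × 0.35 = 0.0448294 m
1.2559×10⁻⁴ × 0.91 × 610 = 0.069715009 m
1540–2010 m: 0.7834×10⁻⁴ × 470 × 0.32 = 0.011782336 m
Δh = 0.04608384 + 0.0448294 + 0.069715009 + 0.011782336 = 0.172410585 m

170 mm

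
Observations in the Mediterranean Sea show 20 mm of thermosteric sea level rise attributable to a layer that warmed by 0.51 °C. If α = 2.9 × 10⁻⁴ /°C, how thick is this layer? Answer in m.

H ≈ 135 m

H = Δh/(αΔT) = 0.02 / (2.9×10⁻⁴ × 0.51) ≈ 135.2 m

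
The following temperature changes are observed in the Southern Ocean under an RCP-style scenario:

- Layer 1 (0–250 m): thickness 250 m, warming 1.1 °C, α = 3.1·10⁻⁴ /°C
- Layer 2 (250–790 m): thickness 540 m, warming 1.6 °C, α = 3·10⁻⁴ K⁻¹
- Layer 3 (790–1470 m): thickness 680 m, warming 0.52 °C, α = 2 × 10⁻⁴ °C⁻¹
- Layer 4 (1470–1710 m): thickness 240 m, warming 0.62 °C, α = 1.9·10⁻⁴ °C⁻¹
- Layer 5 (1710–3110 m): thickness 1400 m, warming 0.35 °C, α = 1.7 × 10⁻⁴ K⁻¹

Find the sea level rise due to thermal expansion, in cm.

Layer 1: 3.1×10⁻⁴ × 1.1 × 250 = 0.08525 m
1.6 × 3×10⁻⁴ × 540 = 0.25920 m
680 × 0.52 × 2×10⁻⁴ = 0.07072 m
240 × 1.9×10⁻⁴ × 0.62 = 0.028272 m
Layer 5: 1400 × 0.35 × 1.7×10⁻⁴ = 0.08330 m
Δh = 0.08525 + 0.25920 + 0.07072 + 0.028272 + 0.08330 = 0.526742 m

Δh ≈ 53 cm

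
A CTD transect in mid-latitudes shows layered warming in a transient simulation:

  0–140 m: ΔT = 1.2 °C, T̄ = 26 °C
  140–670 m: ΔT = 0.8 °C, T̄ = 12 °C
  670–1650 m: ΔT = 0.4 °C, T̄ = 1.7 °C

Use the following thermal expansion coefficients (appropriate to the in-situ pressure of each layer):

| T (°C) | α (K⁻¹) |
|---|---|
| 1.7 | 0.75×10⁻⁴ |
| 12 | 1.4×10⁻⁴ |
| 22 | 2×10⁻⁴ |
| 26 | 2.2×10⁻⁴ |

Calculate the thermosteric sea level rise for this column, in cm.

Layer 1 at 26 °C → α = 2.2×10⁻⁴ K⁻¹
Layer 2 at 12 °C → α = 1.4×10⁻⁴ K⁻¹
Layer 3 at 1.7 °C → α = 0.75×10⁻⁴ K⁻¹
0–140 m: 1.2 × 140 × 2.2×10⁻⁴ = 0.03696 m
1.4×10⁻⁴ × 0.8 × 530 = 0.05936 m
Layer 3: 980 × 0.75×10⁻⁴ × 0.4 = 0.02940 m
Δh = 0.03696 + 0.05936 + 0.02940 = 0.12572 m

13 cm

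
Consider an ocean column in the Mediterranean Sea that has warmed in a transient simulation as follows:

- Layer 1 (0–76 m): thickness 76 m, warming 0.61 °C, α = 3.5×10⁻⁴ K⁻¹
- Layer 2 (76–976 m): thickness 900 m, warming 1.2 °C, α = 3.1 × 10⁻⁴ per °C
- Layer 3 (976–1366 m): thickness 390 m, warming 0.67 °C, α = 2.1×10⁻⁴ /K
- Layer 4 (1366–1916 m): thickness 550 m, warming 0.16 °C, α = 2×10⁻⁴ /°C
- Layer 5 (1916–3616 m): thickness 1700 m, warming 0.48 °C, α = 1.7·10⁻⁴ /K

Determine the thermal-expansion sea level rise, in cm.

0.61 × 3.5×10⁻⁴ × 76 = 0.016226 m
76–976 m: 900 × 1.2 × 3.1×10⁻⁴ = 0.33480 m
976–1366 m: 390 × 2.1×10⁻⁴ × 0.67 = 0.054873 m
550 × 2×10⁻⁴ × 0.16 = 0.01760 m
Layer 5: 1700 × 1.7×10⁻⁴ × 0.48 = 0.13872 m
Δh = 0.016226 + 0.33480 + 0.054873 + 0.01760 + 0.13872 = 0.562219 m ≈ 56.2 cm

56.2 cm of thermosteric rise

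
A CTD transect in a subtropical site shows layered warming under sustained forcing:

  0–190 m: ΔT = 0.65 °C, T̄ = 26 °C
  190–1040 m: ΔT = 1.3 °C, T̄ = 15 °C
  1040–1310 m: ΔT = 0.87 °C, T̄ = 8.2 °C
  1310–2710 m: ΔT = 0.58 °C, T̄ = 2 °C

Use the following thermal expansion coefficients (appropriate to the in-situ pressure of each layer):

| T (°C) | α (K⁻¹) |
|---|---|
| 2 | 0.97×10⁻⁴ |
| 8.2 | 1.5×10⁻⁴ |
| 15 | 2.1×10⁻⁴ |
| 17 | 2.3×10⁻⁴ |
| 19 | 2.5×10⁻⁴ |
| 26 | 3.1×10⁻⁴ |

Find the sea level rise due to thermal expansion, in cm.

Layer 1 at 26 °C → α = 3.1×10⁻⁴ K⁻¹
Layer 2 at 15 °C → α = 2.1×10⁻⁴ K⁻¹
Layer 3 at 8.2 °C → α = 1.5×10⁻⁴ K⁻¹
Layer 4 at 2 °C → α = 0.97×10⁻⁴ K⁻¹
190 × 0.65 × 3.1×10⁻⁴ = 0.038285 m
190–1040 m: 2.1×10⁻⁴ × 850 × 1.3 = 0.23205 m
270 × 0.87 × 1.5×10⁻⁴ = 0.035235 m
0.97×10⁻⁴ × 1400 × 0.58 = 0.078764 m
Δh = 0.038285 + 0.23205 + 0.035235 + 0.078764 = 0.384334 m

Δh ≈ 38.4 cm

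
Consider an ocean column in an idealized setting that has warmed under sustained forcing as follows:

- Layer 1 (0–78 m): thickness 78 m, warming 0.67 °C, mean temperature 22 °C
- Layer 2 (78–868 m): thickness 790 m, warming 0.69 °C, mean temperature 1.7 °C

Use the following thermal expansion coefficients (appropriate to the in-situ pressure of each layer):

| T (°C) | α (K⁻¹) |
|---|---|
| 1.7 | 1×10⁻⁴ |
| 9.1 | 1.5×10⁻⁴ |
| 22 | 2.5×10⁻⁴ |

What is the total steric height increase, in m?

Layer 1 at 22 °C → α = 2.5×10⁻⁴ K⁻¹
Layer 2 at 1.7 °C → α = 1×10⁻⁴ K⁻¹
2.5×10⁻⁴ × 0.67 × 78 = 0.013065 m
790 × 1×10⁻⁴ × 0.69 = 0.05451 m
Δh = 0.013065 + 0.05451 = 0.067575 m

0.0676 m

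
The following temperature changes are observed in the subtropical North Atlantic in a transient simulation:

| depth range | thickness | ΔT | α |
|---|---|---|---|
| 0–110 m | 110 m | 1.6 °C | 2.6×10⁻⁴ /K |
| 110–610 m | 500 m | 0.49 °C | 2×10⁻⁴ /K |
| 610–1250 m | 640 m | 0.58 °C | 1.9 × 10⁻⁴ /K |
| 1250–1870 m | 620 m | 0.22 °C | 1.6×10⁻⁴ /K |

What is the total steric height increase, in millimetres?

2.6×10⁻⁴ × 110 × 1.6 = 0.04576 m
Layer 2: 0.49 × 2×10⁻⁴ × 500 = 0.04900 m
Layer 3: 640 × 1.9×10⁻⁴ × 0.58 = 0.070528 m
0.22 × 1.6×10⁻⁴ × 620 = 0.021824 m
Δh = 0.04576 + 0.04900 + 0.070528 + 0.021824 = 0.187112 m

Δh = 190 mm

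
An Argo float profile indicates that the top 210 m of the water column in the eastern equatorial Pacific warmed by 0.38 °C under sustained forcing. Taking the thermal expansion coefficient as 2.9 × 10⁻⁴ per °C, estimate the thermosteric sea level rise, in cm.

Δh = αΔT·H = 2.9×10⁻⁴ × 0.38 × 210 = 0.023142 m

2.31 cm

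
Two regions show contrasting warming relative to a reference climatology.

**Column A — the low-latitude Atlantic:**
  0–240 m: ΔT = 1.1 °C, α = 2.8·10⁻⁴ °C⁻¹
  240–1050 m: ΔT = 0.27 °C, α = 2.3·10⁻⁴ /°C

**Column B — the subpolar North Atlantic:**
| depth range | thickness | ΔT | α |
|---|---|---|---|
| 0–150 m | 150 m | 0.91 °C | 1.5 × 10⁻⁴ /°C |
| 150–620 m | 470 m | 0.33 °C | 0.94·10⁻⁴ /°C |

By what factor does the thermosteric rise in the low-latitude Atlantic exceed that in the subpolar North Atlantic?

A Layer 1: 1.1 × 240 × 2.8×10⁻⁴ = 0.07392 m
A Layer 2: 810 × 2.3×10⁻⁴ × 0.27 = 0.050301 m
A total: 0.124221 m
B 150 × 0.91 × 1.5×10⁻⁴ = 0.020475 m
B 0.33 × 0.94×10⁻⁴ × 470 = 0.0145794 m
B total: 0.0350544 m
Ratio: 0.124221 / 0.0350544 ≈ 3.544

≈ 3.54×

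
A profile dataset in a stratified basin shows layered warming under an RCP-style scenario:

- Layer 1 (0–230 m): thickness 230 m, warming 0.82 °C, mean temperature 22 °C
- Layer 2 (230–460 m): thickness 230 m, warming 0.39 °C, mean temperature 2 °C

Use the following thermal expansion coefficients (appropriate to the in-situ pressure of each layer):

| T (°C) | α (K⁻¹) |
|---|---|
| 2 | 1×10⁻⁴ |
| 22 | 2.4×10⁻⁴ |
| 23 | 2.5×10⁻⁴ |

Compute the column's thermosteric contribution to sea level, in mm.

Layer 1 at 22 °C → α = 2.4×10⁻⁴ K⁻¹
Layer 2 at 2 °C → α = 1×10⁻⁴ K⁻¹
0–230 m: 2.4×10⁻⁴ × 230 × 0.82 = 0.045264 m
Layer 2: 1×10⁻⁴ × 0.39 × 230 = 0.00897 m
Δh = 0.045264 + 0.00897 = 0.054234 m

54.2 mm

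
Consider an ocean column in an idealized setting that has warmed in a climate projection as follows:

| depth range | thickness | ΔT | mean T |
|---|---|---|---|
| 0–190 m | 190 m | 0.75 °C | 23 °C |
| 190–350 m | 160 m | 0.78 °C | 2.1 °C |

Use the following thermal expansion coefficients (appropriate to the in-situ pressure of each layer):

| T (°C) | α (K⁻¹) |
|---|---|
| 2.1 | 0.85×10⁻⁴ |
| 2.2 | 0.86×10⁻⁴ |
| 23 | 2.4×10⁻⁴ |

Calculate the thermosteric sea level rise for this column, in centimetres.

Layer 1 at 23 °C → α = 2.4×10⁻⁴ K⁻¹
Layer 2 at 2.1 °C → α = 0.85×10⁻⁴ K⁻¹
Layer 1: 190 × 0.75 × 2.4×10⁻⁴ = 0.03420 m
190–350 m: 0.85×10⁻⁴ × 160 × 0.78 = 0.010608 m
Δh = 0.03420 + 0.010608 = 0.044808 m

4.48 cm of thermosteric rise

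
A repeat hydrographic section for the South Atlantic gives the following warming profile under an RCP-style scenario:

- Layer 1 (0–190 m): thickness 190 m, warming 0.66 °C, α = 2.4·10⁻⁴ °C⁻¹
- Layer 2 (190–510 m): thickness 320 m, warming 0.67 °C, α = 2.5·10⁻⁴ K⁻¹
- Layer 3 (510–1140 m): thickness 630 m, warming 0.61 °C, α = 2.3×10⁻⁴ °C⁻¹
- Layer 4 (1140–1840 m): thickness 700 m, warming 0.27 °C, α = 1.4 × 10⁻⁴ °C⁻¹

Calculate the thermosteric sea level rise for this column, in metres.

0.199 m of thermosteric rise

0–190 m: 190 × 0.66 × 2.4×10⁻⁴ = 0.030096 m
2.5×10⁻⁴ × 320 × 0.67 = 0.05360 m
Layer 3: 2.3×10⁻⁴ × 630 × 0.61 = 0.088389 m
1140–1840 m: 1.4×10⁻⁴ × 700 × 0.27 = 0.02646 m
Δh = 0.030096 + 0.05360 + 0.088389 + 0.02646 = 0.198545 m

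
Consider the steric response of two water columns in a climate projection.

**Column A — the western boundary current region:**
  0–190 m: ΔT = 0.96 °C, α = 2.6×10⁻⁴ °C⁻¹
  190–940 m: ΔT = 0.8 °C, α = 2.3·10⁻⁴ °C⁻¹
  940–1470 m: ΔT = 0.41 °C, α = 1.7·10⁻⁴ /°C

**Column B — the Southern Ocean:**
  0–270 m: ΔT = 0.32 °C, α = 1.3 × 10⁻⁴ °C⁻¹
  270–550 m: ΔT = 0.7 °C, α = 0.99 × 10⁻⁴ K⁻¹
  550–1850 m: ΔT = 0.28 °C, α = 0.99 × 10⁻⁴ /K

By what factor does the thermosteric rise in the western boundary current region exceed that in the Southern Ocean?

A Layer 1: 2.6×10⁻⁴ × 190 × 0.96 = 0.047424 m
A 0.8 × 750 × 2.3×10⁻⁴ = 0.13800 m
A 940–1470 m: 0.41 × 530 × 1.7×10⁻⁴ = 0.036941 m
A total: 0.222365 m
B 0–270 m: 0.32 × 1.3×10⁻⁴ × 270 = 0.011232 m
B 0.99×10⁻⁴ × 0.7 × 280 = 0.019404 m
B Layer 3: 1300 × 0.99×10⁻⁴ × 0.28 = 0.036036 m
B total: 0.066672 m
Ratio: 0.222365 / 0.066672 ≈ 3.335

≈ 3.34×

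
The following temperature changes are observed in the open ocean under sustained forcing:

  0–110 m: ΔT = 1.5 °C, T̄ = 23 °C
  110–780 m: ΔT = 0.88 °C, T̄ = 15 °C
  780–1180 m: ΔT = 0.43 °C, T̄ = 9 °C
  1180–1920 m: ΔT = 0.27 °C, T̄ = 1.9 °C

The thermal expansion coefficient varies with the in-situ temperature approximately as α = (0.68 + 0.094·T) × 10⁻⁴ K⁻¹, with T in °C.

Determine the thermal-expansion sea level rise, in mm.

Layer 1: α = (0.68 + 0.094×23)×10⁻⁴ = 2.842×10⁻⁴ K⁻¹
Layer 2: α = (0.68 + 0.094×15)×10⁻⁴ = 2.09×10⁻⁴ K⁻¹
Layer 3: α = (0.68 + 0.094×9)×10⁻⁴ = 1.526×10⁻⁴ K⁻¹
Layer 4: α = (0.68 + 0.094×1.9)×10⁻⁴ = 0.8586×10⁻⁴ K⁻¹
110 × 2.842×10⁻⁴ × 1.5 = 0.046893 m
110–780 m: 2.09×10⁻⁴ × 670 × 0.88 = 0.1232264 m
Layer 3: 400 × 1.526×10⁻⁴ × 0.43 = 0.0262472 m
Layer 4: 740 × 0.27 × 0.8586×10⁻⁴ = 0.017154828 m
Δh = 0.046893 + 0.1232264 + 0.0262472 + 0.017154828 = 0.213521428 m ≈ 214 mm

214 mm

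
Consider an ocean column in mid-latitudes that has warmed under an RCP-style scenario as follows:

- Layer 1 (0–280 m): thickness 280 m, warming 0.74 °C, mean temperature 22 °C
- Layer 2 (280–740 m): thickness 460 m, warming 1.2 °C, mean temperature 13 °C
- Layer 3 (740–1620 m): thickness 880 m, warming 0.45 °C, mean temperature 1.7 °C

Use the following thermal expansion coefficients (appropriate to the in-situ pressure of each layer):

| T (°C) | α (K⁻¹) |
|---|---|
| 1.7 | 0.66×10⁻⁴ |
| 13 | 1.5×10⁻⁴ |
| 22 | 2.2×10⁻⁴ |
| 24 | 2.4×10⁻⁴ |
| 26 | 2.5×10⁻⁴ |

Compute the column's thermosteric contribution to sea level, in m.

0.155 m of thermosteric rise

Layer 1 at 22 °C → α = 2.2×10⁻⁴ K⁻¹
Layer 2 at 13 °C → α = 1.5×10⁻⁴ K⁻¹
Layer 3 at 1.7 °C → α = 0.66×10⁻⁴ K⁻¹
Layer 1: 280 × 2.2×10⁻⁴ × 0.74 = 0.045584 m
Layer 2: 1.5×10⁻⁴ × 1.2 × 460 = 0.08280 m
740–1620 m: 880 × 0.66×10⁻⁴ × 0.45 = 0.026136 m
Δh = 0.045584 + 0.08280 + 0.026136 = 0.15452 m ≈ 0.155 m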